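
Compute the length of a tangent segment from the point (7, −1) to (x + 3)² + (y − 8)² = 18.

√163

The centre is (−3, 8) and r = 3√2. The square of the distance from P to the centre is 100 + 81 = 181.
By the tangent–radius right angle, tangent length = √(|PO|² − r²) = √163.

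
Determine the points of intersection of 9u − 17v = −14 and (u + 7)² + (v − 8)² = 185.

(−11, −5) and (6, 4)

Substitute v = (14 + 9u)/17:
370u² + 1850u − 24420 = 0  ⟹  u² + 5u − 66 = 0
u = 6 or u = −11, giving (6, 4) and (−11, −5).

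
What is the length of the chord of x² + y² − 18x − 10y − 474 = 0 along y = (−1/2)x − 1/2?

20√5

Express y = (−1 − x)/2 and substitute into the circle:
5x² − 50x − 1875 = 0  ⟹  x² − 10x − 375 = 0
x = 25 or x = −15, giving (25, −13) and (−15, 7).
Chord length = distance between (25, −13) and (−15, 7) = √2000 = 20√5.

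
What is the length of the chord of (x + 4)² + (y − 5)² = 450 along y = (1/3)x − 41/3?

Centre (−4, 5), r² = 450. Perpendicular distance d from centre to line = |−60| / √10 = 60/√10.
Half the chord is √(r² − d²) = √(90), so the full chord is 6√10.

6√10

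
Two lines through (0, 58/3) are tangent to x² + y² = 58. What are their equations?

Write the tangent as mx − y + (58/3 − m·(0)) = 0 and set its distance from the centre to √58:
[m·(0) − (−58/3)]² = 58(m² + 1)
9m² − 49 = 0, so m = 7/3 or m = −7/3.
With m = 7/3: 7x − 3y = −58. With m = −7/3: 7x + 3y = 58.

7x − 3y = −58 and 7x + 3y = 58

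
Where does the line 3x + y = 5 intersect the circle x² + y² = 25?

Substitute y = −3x + 5:
10x² − 30x = 0  ⟹  x² − 3x = 0
x = 3 or x = 0, giving (3, −4) and (0, 5).

(0, 5) and (3, −4)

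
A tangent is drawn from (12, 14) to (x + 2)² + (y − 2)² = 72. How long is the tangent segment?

Centre (−2, 2), r² = 72. |PO|² = (14)² + (12)² = 340.
Power of the point: PT² = |PO|² − r² = 268, so PT = 2√67.

2√67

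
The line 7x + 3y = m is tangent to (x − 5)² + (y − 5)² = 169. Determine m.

Tangency holds when the distance from the centre (5, 5) to the line equals the radius 13:
|7·5 + 3·5 − m| / √58 = 13
|m − (50)| = 13√58.

m = 50 ± 13√58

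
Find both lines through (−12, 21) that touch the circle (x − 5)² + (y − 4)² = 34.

3x + 5y = 69 and 5x + 3y = 3

A line y − (21) = m(x − (−12)) is tangent when its distance from (5, 4) is √34:
(17m − (−17))² = 34(m² + 1)
15m² + 34m + 15 = 0, so m = −3/5 or m = −5/3.
With m = −3/5: 3x + 5y = 69. With m = −5/3: 5x + 3y = 3.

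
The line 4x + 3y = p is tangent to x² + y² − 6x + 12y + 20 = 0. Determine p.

p = −31 or p = 19

For a tangent, require d(centre, line) = r = 5.
|4·3 + 3·(−6) − p| / √25 = 5
|p − (−6)| = 5·5, so p = 19 or p = −31.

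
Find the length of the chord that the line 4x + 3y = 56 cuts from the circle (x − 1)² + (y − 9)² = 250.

30

From the line, y = (56 − 4x)/3. Substituting:
25x² − 250x − 1400 = 0  ⟹  x² − 10x − 56 = 0
x = 14 or x = −4, giving (14, 0) and (−4, 24).
Chord length = distance between (14, 0) and (−4, 24) = √900 = 30.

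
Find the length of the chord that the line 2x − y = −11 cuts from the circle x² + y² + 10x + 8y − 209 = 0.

14√5

Centre (−5, −4), r² = 250. Perpendicular distance d from centre to line = |5| / √5 = 5/√5.
Chord = 2√(r² − d²) = 2·√(245) = 14√5.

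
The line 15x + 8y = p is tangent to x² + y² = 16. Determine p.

p = −68 or p = 68

The line touches the circle iff its distance from (0, 0) is 4:
|15·0 + 8·0 − p| / √289 = 4
|p| = 4·17, so p = 68 or p = −68.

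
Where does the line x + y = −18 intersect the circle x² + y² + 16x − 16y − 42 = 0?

Express y = −x − 18 and substitute into the circle:
2x² + 68x + 570 = 0  ⟹  x² + 34x + 285 = 0
x = −15 or x = −19, giving (−15, −3) and (−19, 1).

(−19, 1) and (−15, −3)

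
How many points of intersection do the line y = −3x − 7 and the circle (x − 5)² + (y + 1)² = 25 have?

0

d² = (3·5 + 1·(−1) − (−7))²/10 = 441/10; r² = 25.
Since d² > r², the line lies outside the circle.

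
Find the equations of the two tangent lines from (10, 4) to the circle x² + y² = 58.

3x + 7y = 58 and 7x − 3y = 58

Write the tangent as mx − y + (4 − m·(10)) = 0 and set its distance from the centre to √58:
[m·(−10) − (−4)]² = 58(m² + 1)
21m² − 40m − 21 = 0, so m = −3/7 or m = 7/3.
With m = −3/7: 3x + 7y = 58. With m = 7/3: 7x − 3y = 58.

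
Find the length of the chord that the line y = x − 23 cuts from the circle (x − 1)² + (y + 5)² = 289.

17√2

Substitute y = x − 23:
2x² − 38x + 36 = 0  ⟹  x² − 19x + 18 = 0
x = 18 or x = 1, giving (18, −5) and (1, −22).
Chord length = distance between (18, −5) and (1, −22) = √578 = 17√2.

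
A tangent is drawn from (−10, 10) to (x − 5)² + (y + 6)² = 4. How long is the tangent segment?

3√53

The centre is (5, −6) and r = 2. The square of the distance from P to the centre is 225 + 256 = 481.
By the tangent–radius right angle, tangent length = √(|PO|² − r²) = √477 = 3√53.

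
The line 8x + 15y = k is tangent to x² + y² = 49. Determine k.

k = −119 or k = 119

Tangency holds when the distance from the centre (0, 0) to the line equals the radius 7:
|8·0 + 15·0 − k| / √289 = 7
|k| = 7·17, so k = 119 or k = −119.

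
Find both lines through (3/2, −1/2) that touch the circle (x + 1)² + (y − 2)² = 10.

3x − y = 5 and x − 3y = 3

A line y − (−1/2) = m(x − (3/2)) is tangent when its distance from (−1, 2) is √10:
(−5/2m − (5/2))² = 10(m² + 1)
3m² − 10m + 3 = 0, so m = 3 or m = 1/3.
Through (3/2, −1/2) these give 3x − y = 5 and x − 3y = 3.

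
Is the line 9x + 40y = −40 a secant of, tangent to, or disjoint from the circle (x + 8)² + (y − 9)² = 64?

tangent

Substituting the line into the circle gives 1681x² + 32800x + 160000 = 0.
Discriminant = (32800)² − 4·1681·(160000) = 0.
A repeated root: the line is tangent.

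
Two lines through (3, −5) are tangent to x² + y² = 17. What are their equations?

x + 4y = −17 and 4x − y = 17

A line y − (−5) = m(x − (3)) is tangent when its distance from (0, 0) is √17:
[m·(−3) − (5)]² = 17(m² + 1)
4m² − 15m − 4 = 0, so m = −1/4 or m = 4.
With m = −1/4: x + 4y = −17. With m = 4: 4x − y = 17.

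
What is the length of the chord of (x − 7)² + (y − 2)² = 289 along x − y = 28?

Express y = x − 28 and substitute into the circle:
2x² − 74x + 660 = 0  ⟹  x² − 37x + 330 = 0
x = 22 or x = 15, giving (22, −6) and (15, −13).
Chord length = distance between (22, −6) and (15, −13) = √98 = 7√2.

7√2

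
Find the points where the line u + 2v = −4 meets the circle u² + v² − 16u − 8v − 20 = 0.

(0, −2) and (8, −6)

Substitute v = (−4 − u)/2:
5u² − 40u = 0  ⟹  u² − 8u = 0
u = 8 or u = 0, giving (8, −6) and (0, −2).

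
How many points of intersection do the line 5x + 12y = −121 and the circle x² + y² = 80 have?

Centre (0, 0), r² = 80. Distance² from centre to line = (121)²/169 = 14641/169.
Since d² > r², the line lies outside the circle.

0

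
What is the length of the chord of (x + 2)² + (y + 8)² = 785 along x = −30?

The distance from (−2, −8) to the line is 28, and r² = 785.
Chord = 2√(r² − d²) = 2·√(1) = 2.

2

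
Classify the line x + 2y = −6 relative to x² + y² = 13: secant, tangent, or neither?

secant

Substituting the line into the circle gives 5x² + 12x − 16 = 0.
Discriminant = (12)² − 4·5·(−16) = 464 > 0.
Two real roots: the line is a secant.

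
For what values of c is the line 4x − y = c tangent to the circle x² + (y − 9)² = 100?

The line touches the circle iff its distance from (0, 9) is 10:
|4·0 − 1·9 − c| / √17 = 10
|c − (−9)| = 10√17.

c = −9 ± 10√17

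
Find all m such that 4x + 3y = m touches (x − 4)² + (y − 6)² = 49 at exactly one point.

m = −1 or m = 69

Tangency holds when the distance from the centre (4, 6) to the line equals the radius 7:
|4·4 + 3·6 − m| / √25 = 7
|m − (34)| = 7·5, so m = 69 or m = −1.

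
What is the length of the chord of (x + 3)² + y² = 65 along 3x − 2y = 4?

4√13

The distance from (−3, 0) to the line is 13/√13, and r² = 65.
Chord = 2√(r² − d²) = 2·√(52) = 4√13.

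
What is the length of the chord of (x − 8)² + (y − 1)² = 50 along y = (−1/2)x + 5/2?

The distance from (8, 1) to the line is 5/√5, and r² = 50.
Half the chord is √(r² − d²) = √(45), so the full chord is 6√5.

6√5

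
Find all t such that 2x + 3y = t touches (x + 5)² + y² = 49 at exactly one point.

t = −10 ± 7√13

Tangency holds when the distance from the centre (−5, 0) to the line equals the radius 7:
|2·(−5) + 3·0 − t| / √13 = 7
|t − (−10)| = 7√13.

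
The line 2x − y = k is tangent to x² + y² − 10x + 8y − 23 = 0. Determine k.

The line touches the circle iff its distance from (5, −4) is 8:
|2·5 − 1·(−4) − k| / √5 = 8
|k − (14)| = 8√5.

k = 14 ± 8√5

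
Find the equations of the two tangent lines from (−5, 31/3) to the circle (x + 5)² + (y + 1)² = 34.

Write the tangent as mx − y + (31/3 − m·(−5)) = 0 and set its distance from the centre to √34:
[m·(0) − (−34/3)]² = 34(m² + 1)
9m² − 25 = 0, so m = 5/3 or m = −5/3.
With m = 5/3: 5x − 3y = −56. With m = −5/3: 5x + 3y = 6.

5x − 3y = −56 and 5x + 3y = 6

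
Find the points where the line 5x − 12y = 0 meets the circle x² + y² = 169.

Substitute y = (5x)/12:
169x² − 24336 = 0  ⟹  x² − 144 = 0
x = 12 or x = −12, giving (12, 5) and (−12, −5).

(−12, −5) and (12, 5)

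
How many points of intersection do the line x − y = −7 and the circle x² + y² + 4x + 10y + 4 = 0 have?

Substituting the line into the circle gives 2x² + 28x + 123 = 0.
Discriminant = (28)² − 4·2·(123) = −200 < 0.
No real roots: the line does not meet the circle.

0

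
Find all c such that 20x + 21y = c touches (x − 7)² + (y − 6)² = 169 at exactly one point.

c = −111 or c = 643

The line touches the circle iff its distance from (7, 6) is 13:
|20·7 + 21·6 − c| / √841 = 13
|c − (266)| = 13·29, so c = 643 or c = −111.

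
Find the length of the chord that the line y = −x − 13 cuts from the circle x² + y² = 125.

Centre (0, 0), r² = 125. Perpendicular distance d from centre to line = |13| / √2 = 13/√2.
Chord = 2√(r² − d²) = 2·√(81/2) = 9√2.

9√2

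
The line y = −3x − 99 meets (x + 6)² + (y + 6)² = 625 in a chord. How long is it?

From the line, y = −3x − 99. Substituting:
10x² + 570x + 8060 = 0  ⟹  x² + 57x + 806 = 0
x = −26 or x = −31, giving (−26, −21) and (−31, −6).
Chord length = distance between (−26, −21) and (−31, −6) = √250 = 5√10.

5√10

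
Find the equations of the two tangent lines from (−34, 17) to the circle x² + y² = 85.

2x + 9y = 85 and 6x + 7y = −85

Let a tangent through (−34, 17) have slope m. Its distance from (0, 0) must equal √85:
[m·(34) − (−17)]² = 85(m² + 1)
63m² + 68m + 12 = 0, so m = −2/9 or m = −6/7.
With m = −2/9: 2x + 9y = 85. With m = −6/7: 6x + 7y = −85.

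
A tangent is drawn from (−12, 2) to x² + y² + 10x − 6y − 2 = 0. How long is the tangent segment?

√14

With centre O = (−5, 3), |OP|² = 50 and r² = 36.
Power of the point: PT² = |PO|² − r² = 14, so PT = √14.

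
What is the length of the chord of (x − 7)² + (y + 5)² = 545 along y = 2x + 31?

Substitute y = 2x + 31:
5x² + 130x + 800 = 0  ⟹  x² + 26x + 160 = 0
x = −10 or x = −16, giving (−10, 11) and (−16, −1).
Chord length = distance between (−10, 11) and (−16, −1) = √180 = 6√5.

6√5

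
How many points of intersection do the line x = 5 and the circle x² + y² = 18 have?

d² = (1·0 + 0·0 − (5))² = 25; r² = 18.
Since d² > r², the line lies outside the circle.

0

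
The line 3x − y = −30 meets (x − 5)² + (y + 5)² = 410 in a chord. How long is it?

8√10

Centre (5, −5), r² = 410. Perpendicular distance d from centre to line = |50| / √10 = 50/√10.
Half the chord is √(r² − d²) = √(160), so the full chord is 8√10.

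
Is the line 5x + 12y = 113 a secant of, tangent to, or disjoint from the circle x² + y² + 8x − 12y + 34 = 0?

disjoint

d² = (5·(−4) + 12·6 − (113))²/169 = 3721/169; r² = 18.
Since d² > r², the line lies outside the circle.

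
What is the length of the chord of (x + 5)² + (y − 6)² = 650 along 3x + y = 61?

Centre (−5, 6), r² = 650. Perpendicular distance d from centre to line = |−70| / √10 = 70/√10.
Half the chord is √(r² − d²) = √(160), so the full chord is 8√10.

8√10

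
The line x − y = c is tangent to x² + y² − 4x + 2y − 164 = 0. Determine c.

The line touches the circle iff its distance from (2, −1) is 13:
|1·2 − 1·(−1) − c| / √2 = 13
|c − (3)| = 13√2.

c = 3 ± 13√2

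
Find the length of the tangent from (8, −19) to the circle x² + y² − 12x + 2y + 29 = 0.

The centre is (6, −1) and r = 2√2. The square of the distance from P to the centre is 4 + 324 = 328.
The tangent meets the radius at right angles, so tangent² = |PO|² − r² = 328 − 8 = 320.

8√5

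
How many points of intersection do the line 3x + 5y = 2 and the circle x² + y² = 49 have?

2

Substituting the line into the circle gives 34x² − 12x − 1221 = 0.
Discriminant = (−12)² − 4·34·(−1221) = 166200 > 0.
Two real roots: the line is a secant.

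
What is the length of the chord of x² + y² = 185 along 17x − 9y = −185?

Centre (0, 0), r² = 185. Perpendicular distance d from centre to line = |185| / √370 = 185/√370.
Half the chord is √(r² − d²) = √(185/2), so the full chord is √370.

√370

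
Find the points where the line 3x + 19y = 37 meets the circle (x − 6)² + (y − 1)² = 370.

Express y = (37 − 3x)/19 and substitute into the circle:
370x² − 4440x − 120250 = 0  ⟹  x² − 12x − 325 = 0
x = 25 or x = −13, giving (25, −2) and (−13, 4).

(−13, 4) and (25, −2)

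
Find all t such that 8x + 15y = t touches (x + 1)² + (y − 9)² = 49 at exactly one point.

Tangency holds when the distance from the centre (−1, 9) to the line equals the radius 7:
|8·(−1) + 15·9 − t| / √289 = 7
|t − (127)| = 7·17, so t = 246 or t = 8.

t = 8 or t = 246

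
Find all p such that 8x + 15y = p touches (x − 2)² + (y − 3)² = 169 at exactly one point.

p = −160 or p = 282

For a tangent, require d(centre, line) = r = 13.
|8·2 + 15·3 − p| / √289 = 13
|p − (61)| = 13·17, so p = 282 or p = −160.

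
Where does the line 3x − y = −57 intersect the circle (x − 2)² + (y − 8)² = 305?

(−15, 12) and (−14, 15)

From the line, y = 3x + 57. Substituting:
10x² + 290x + 2100 = 0  ⟹  x² + 29x + 210 = 0
x = −14 or x = −15, giving (−14, 15) and (−15, 12).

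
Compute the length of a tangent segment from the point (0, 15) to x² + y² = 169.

2√14

With centre O = (0, 0), |OP|² = 225 and r² = 169.
The tangent meets the radius at right angles, so tangent² = |PO|² − r² = 225 − 169 = 56.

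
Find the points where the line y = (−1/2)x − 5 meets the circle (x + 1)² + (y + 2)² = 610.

Express y = (−10 − x)/2 and substitute into the circle:
5x² + 20x − 2400 = 0  ⟹  x² + 4x − 480 = 0
x = 20 or x = −24, giving (20, −15) and (−24, 7).

(−24, 7) and (20, −15)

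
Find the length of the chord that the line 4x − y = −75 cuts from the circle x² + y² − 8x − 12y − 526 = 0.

Express y = 4x + 75 and substitute into the circle:
17x² + 544x + 4199 = 0  ⟹  x² + 32x + 247 = 0
x = −13 or x = −19, giving (−13, 23) and (−19, −1).
Chord length = distance between (−13, 23) and (−19, −1) = √612 = 6√17.

6√17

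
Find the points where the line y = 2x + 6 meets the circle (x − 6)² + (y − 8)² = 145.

(−3, 0) and (7, 20)

Express y = 2x + 6 and substitute into the circle:
5x² − 20x − 105 = 0  ⟹  x² − 4x − 21 = 0
x = 7 or x = −3, giving (7, 20) and (−3, 0).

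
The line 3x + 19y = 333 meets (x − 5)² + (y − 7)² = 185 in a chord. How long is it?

√370

From the line, y = (333 − 3x)/19. Substituting:
370x² − 4810x − 17760 = 0  ⟹  x² − 13x − 48 = 0
x = 16 or x = −3, giving (16, 15) and (−3, 18).
Chord length = distance between (16, 15) and (−3, 18) = √370 = √370.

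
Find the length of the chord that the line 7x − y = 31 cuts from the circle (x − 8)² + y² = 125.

Substitute y = 7x − 31:
50x² − 450x + 900 = 0  ⟹  x² − 9x + 18 = 0
x = 6 or x = 3, giving (6, 11) and (3, −10).
|(6, 11) − (3, −10)| = √((3)² + (21)²) = 15√2.

15√2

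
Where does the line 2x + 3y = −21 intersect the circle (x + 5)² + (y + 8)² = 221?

Substitute y = (−21 − 2x)/3:
13x² + 78x − 1755 = 0  ⟹  x² + 6x − 135 = 0
x = 9 or x = −15, giving (9, −13) and (−15, 3).

(−15, 3) and (9, −13)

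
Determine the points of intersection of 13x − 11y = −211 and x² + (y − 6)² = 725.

Express y = (211 + 13x)/11 and substitute into the circle:
290x² + 3770x − 66700 = 0  ⟹  x² + 13x − 230 = 0
x = 10 or x = −23, giving (10, 31) and (−23, −8).

(−23, −8) and (10, 31)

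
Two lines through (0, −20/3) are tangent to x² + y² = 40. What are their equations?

x + 3y = −20 and x − 3y = 20

A line y − (−20/3) = m(x − (0)) is tangent when its distance from (0, 0) is 2√10:
[m·(0) − (20/3)]² = 40(m² + 1)
9m² − 1 = 0, so m = −1/3 or m = 1/3.
With m = −1/3: x + 3y = −20. With m = 1/3: x − 3y = 20.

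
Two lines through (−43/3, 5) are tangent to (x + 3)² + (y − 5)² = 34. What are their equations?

3x + 5y = −18 and 3x − 5y = −68

Let a tangent through (−43/3, 5) have slope m. Its distance from (−3, 5) must equal √34:
(34/3m − (0))² = 34(m² + 1)
25m² − 9 = 0, so m = −3/5 or m = 3/5.
With m = −3/5: 3x + 5y = −18. With m = 3/5: 3x − 5y = −68.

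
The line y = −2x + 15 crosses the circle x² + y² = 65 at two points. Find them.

Express y = −2x + 15 and substitute into the circle:
5x² − 60x + 160 = 0  ⟹  x² − 12x + 32 = 0
x = 8 or x = 4, giving (8, −1) and (4, 7).

(4, 7) and (8, −1)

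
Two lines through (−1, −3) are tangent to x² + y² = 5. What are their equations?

2x + y = −5 and x − 2y = 5

Write the tangent as mx − y + (−3 − m·(−1)) = 0 and set its distance from the centre to √5:
[m·(1) − (3)]² = 5(m² + 1)
2m² + 3m − 2 = 0, so m = −2 or m = 1/2.
Through (−1, −3) these give 2x + y = −5 and x − 2y = 5.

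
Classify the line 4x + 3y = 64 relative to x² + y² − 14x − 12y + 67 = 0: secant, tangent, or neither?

Substituting the line into the circle gives 25x² − 494x + 2395 = 0.
Discriminant = (−494)² − 4·25·(2395) = 4536 > 0.
Two real roots: the line is a secant.

secant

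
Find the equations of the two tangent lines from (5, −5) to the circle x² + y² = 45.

Let a tangent through (5, −5) have slope m. Its distance from (0, 0) must equal 3√5:
(−5m − (5))² = 45(m² + 1)
2m² − 5m + 2 = 0, so m = 2 or m = 1/2.
Through (5, −5) these give 2x − y = 15 and x − 2y = 15.

2x − y = 15 and x − 2y = 15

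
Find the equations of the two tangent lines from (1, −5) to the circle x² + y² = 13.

Let a tangent through (1, −5) have slope m. Its distance from (0, 0) must equal √13:
[m·(−1) − (5)]² = 13(m² + 1)
6m² − 5m − 6 = 0, so m = 3/2 or m = −2/3.
With m = 3/2: 3x − 2y = 13. With m = −2/3: 2x + 3y = −13.

3x − 2y = 13 and 2x + 3y = −13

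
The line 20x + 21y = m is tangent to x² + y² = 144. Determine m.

The line touches the circle iff its distance from (0, 0) is 12:
|20·0 + 21·0 − m| / √841 = 12
|m| = 12·29, so m = 348 or m = −348.

m = −348 or m = 348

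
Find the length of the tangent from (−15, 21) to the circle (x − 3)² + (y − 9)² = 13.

√455

With centre O = (3, 9), |OP|² = 468 and r² = 13.
Power of the point: PT² = |PO|² − r² = 455, so PT = √455.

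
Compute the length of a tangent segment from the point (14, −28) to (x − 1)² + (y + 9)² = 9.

√521

With centre O = (1, −9), |OP|² = 530 and r² = 9.
The tangent meets the radius at right angles, so tangent² = |PO|² − r² = 530 − 9 = 521.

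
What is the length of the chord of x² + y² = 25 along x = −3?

8

The distance from (0, 0) to the line is 3, and r² = 25.
Chord = 2√(r² − d²) = 2·√(16) = 8.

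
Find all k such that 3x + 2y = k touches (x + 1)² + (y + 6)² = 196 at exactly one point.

Tangency holds when the distance from the centre (−1, −6) to the line equals the radius 14:
|3·(−1) + 2·(−6) − k| / √13 = 14
|k − (−15)| = 14√13.

k = −15 ± 14√13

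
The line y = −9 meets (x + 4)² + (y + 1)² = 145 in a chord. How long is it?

18

Centre (−4, −1), r² = 145. Perpendicular distance d from centre to line = |8| / √1 = 8.
Chord = 2√(r² − d²) = 2·√(81) = 18.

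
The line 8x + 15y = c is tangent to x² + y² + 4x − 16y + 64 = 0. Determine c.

c = 70 or c = 138

Tangency holds when the distance from the centre (−2, 8) to the line equals the radius 2:
|8·(−2) + 15·8 − c| / √289 = 2
|c − (104)| = 2·17, so c = 138 or c = 70.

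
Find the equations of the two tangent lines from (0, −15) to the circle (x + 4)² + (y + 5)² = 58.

7x − 3y = 45 and 3x + 7y = −105

Let a tangent through (0, −15) have slope m. Its distance from (−4, −5) must equal √58:
[m·(−4) − (10)]² = 58(m² + 1)
21m² − 40m − 21 = 0, so m = 7/3 or m = −3/7.
Through (0, −15) these give 7x − 3y = 45 and 3x + 7y = −105.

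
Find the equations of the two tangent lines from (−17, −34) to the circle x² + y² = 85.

Let a tangent through (−17, −34) have slope m. Its distance from (0, 0) must equal √85:
[m·(17) − (34)]² = 85(m² + 1)
12m² − 68m + 63 = 0, so m = 9/2 or m = 7/6.
Through (−17, −34) these give 9x − 2y = −85 and 7x − 6y = 85.

9x − 2y = −85 and 7x − 6y = 85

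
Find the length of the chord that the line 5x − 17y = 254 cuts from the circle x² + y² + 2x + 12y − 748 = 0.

The distance from (−1, −6) to the line is 157/√314, and r² = 785.
Chord = 2√(r² − d²) = 2·√(1413/2) = 3√314.

3√314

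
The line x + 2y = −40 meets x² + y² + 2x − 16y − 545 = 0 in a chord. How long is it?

Centre (−1, 8), r² = 610. Perpendicular distance d from centre to line = |55| / √5 = 55/√5.
Half the chord is √(r² − d²) = √(5), so the full chord is 2√5.

2√5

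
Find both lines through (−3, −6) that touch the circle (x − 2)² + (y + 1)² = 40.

3x + y = −15 and x + 3y = −21

Let a tangent through (−3, −6) have slope m. Its distance from (2, −1) must equal 2√10:
(5m − (5))² = 40(m² + 1)
3m² + 10m + 3 = 0, so m = −3 or m = −1/3.
With m = −3: 3x + y = −15. With m = −1/3: x + 3y = −21.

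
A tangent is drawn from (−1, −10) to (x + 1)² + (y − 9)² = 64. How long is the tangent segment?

The centre is (−1, 9) and r = 8. The square of the distance from P to the centre is 0 + 361 = 361.
Power of the point: PT² = |PO|² − r² = 297, so PT = 3√33.

3√33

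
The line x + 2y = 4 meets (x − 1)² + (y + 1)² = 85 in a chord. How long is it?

8√5

The distance from (1, −1) to the line is 5/√5, and r² = 85.
Chord = 2√(r² − d²) = 2·√(80) = 8√5.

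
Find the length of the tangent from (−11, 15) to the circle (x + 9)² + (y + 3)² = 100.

2√57

Centre (−9, −3), r² = 100. |PO|² = (−2)² + (18)² = 328.
By the tangent–radius right angle, tangent length = √(|PO|² − r²) = √228 = 2√57.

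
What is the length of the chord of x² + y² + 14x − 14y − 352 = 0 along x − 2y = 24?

The distance from (−7, 7) to the line is 45/√5, and r² = 450.
Half the chord is √(r² − d²) = √(45), so the full chord is 6√5.

6√5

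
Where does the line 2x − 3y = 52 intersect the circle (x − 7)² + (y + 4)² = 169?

Substitute y = (−52 + 2x)/3:
13x² − 286x + 520 = 0  ⟹  x² − 22x + 40 = 0
x = 20 or x = 2, giving (20, −4) and (2, −16).

(2, −16) and (20, −4)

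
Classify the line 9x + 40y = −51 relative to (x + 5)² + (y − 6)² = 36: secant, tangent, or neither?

tangent

d² = (9·(−5) + 40·6 − (−51))²/1681 = 36; r² = 36.
Since d² = r², the line is tangent.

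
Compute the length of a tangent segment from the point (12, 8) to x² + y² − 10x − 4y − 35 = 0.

√21

Centre (5, 2), r² = 64. |PO|² = (7)² + (6)² = 85.
By the tangent–radius right angle, tangent length = √(|PO|² − r²) = √21.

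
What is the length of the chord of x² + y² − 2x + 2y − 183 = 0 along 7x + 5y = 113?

Centre (1, −1), r² = 185. Perpendicular distance d from centre to line = |−111| / √74 = 111/√74.
Half the chord is √(r² − d²) = √(37/2), so the full chord is √74.

√74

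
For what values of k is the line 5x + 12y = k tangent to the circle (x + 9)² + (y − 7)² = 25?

k = −26 or k = 104

For a tangent, require d(centre, line) = r = 5.
|5·(−9) + 12·7 − k| / √169 = 5
|k − (39)| = 5·13, so k = 104 or k = −26.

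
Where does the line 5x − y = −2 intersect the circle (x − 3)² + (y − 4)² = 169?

(−2, −8) and (3, 17)

Substitute y = 5x + 2:
26x² − 26x − 156 = 0  ⟹  x² − x − 6 = 0
x = 3 or x = −2, giving (3, 17) and (−2, −8).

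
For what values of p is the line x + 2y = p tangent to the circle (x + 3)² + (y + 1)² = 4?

p = −5 ± 2√5

Tangency holds when the distance from the centre (−3, −1) to the line equals the radius 2:
|1·(−3) + 2·(−1) − p| / √5 = 2
|p − (−5)| = 2√5.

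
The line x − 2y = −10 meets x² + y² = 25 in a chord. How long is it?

Centre (0, 0), r² = 25. Perpendicular distance d from centre to line = |10| / √5 = 10/√5.
Half the chord is √(r² − d²) = √(5), so the full chord is 2√5.

2√5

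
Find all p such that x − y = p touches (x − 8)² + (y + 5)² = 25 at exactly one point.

The line touches the circle iff its distance from (8, −5) is 5:
|1·8 − 1·(−5) − p| / √2 = 5
|p − (13)| = 5√2.

p = 13 ± 5√2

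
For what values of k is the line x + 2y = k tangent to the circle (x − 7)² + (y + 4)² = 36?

Tangency holds when the distance from the centre (7, −4) to the line equals the radius 6:
|1·7 + 2·(−4) − k| / √5 = 6
|k − (−1)| = 6√5.

k = −1 ± 6√5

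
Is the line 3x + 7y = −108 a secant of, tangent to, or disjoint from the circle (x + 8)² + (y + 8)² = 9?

disjoint

Substituting the line into the circle gives 58x² + 1096x + 5399 = 0.
Discriminant = (1096)² − 4·58·(5399) = −51352 < 0.
No real roots: the line does not meet the circle.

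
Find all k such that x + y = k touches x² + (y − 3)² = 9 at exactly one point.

For a tangent, require d(centre, line) = r = 3.
|1·0 + 1·3 − k| / √2 = 3
|k − (3)| = 3√2.

k = 3 ± 3√2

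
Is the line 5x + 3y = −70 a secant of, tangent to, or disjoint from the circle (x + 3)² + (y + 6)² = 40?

disjoint

Centre (−3, −6), r² = 40. Distance² from centre to line = (37)²/34 = 1369/34.
Since d² > r², the line lies outside the circle.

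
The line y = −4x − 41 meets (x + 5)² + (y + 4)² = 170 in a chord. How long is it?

6√17

Centre (−5, −4), r² = 170. Perpendicular distance d from centre to line = |17| / √17 = 17/√17.
Half the chord is √(r² − d²) = √(153), so the full chord is 6√17.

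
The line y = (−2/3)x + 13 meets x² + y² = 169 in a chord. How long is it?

4√13

Express y = (39 − 2x)/3 and substitute into the circle:
13x² − 156x = 0  ⟹  x² − 12x = 0
x = 12 or x = 0, giving (12, 5) and (0, 13).
|(12, 5) − (0, 13)| = √((12)² + (−8)²) = 4√13.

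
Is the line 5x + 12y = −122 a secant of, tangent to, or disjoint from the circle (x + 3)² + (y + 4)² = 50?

secant

Centre (−3, −4), r² = 50. Distance² from centre to line = (59)²/169 = 3481/169.
Since d² < r², the line cuts the circle twice.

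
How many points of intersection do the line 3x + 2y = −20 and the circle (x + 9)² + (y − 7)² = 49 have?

2

d² = (3·(−9) + 2·7 − (−20))²/13 = 49/13; r² = 49.
Since d² < r², the line cuts the circle twice.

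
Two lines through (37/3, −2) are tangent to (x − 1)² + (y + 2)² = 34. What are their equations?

A line y − (−2) = m(x − (37/3)) is tangent when its distance from (1, −2) is √34:
(−34/3m − (0))² = 34(m² + 1)
25m² − 9 = 0, so m = 3/5 or m = −3/5.
With m = 3/5: 3x − 5y = 47. With m = −3/5: 3x + 5y = 27.

3x − 5y = 47 and 3x + 5y = 27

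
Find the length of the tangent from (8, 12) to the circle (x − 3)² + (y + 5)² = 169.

Centre (3, −5), r² = 169. |PO|² = (5)² + (17)² = 314.
Power of the point: PT² = |PO|² − r² = 145, so PT = √145.

√145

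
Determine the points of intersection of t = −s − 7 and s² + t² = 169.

(−12, 5) and (5, −12)

Substitute t = −s − 7:
2s² + 14s − 120 = 0  ⟹  s² + 7s − 60 = 0
s = 5 or s = −12, giving (5, −12) and (−12, 5).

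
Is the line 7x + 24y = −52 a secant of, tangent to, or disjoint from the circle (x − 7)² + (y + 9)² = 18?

disjoint

Substituting the line into the circle gives 625x² − 10360x + 44752 = 0.
Discriminant = (−10360)² − 4·625·(44752) = −4550400 < 0.
No real roots: the line does not meet the circle.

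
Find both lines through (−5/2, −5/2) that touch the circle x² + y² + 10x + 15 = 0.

3x − y = −5 and x − 3y = 5

Write the tangent as mx − y + (−5/2 − m·(−5/2)) = 0 and set its distance from the centre to √10:
(−5/2m − (5/2))² = 10(m² + 1)
3m² − 10m + 3 = 0, so m = 3 or m = 1/3.
Through (−5/2, −5/2) these give 3x − y = −5 and x − 3y = 5.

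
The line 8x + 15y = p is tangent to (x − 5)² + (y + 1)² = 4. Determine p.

For a tangent, require d(centre, line) = r = 2.
|8·5 + 15·(−1) − p| / √289 = 2
|p − (25)| = 2·17, so p = 59 or p = −9.

p = −9 or p = 59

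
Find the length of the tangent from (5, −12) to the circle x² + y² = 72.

With centre O = (0, 0), |OP|² = 169 and r² = 72.
The tangent meets the radius at right angles, so tangent² = |PO|² − r² = 169 − 72 = 97.

√97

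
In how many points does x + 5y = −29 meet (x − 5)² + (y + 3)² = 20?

2

Centre (5, −3), r² = 20. Distance² from centre to line = (19)²/26 = 361/26.
Since d² < r², the line cuts the circle twice.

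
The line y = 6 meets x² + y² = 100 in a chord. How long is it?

From the line, y = 6. Substituting:
x² − 64 = 0
x = 8 or x = −8, giving (8, 6) and (−8, 6).
|(8, 6) − (−8, 6)| = √((16)² + (0)²) = 16.

16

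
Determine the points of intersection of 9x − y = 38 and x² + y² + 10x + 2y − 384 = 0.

(2, −20) and (6, 16)

Express y = 9x − 38 and substitute into the circle:
82x² − 656x + 984 = 0  ⟹  x² − 8x + 12 = 0
x = 6 or x = 2, giving (6, 16) and (2, −20).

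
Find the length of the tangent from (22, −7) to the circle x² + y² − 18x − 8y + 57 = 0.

5√10

Centre (9, 4), r² = 40. |PO|² = (13)² + (−11)² = 290.
The tangent meets the radius at right angles, so tangent² = |PO|² − r² = 290 − 40 = 250.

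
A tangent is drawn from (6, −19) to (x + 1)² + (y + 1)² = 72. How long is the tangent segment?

Centre (−1, −1), r² = 72. |PO|² = (7)² + (−18)² = 373.
Power of the point: PT² = |PO|² − r² = 301, so PT = √301.

√301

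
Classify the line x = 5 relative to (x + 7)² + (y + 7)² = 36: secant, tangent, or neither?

Substituting the line into the circle gives y² + 14y + 157 = 0.
Discriminant = (14)² − 4·1·(157) = −432 < 0.
No real roots: the line does not meet the circle.

neither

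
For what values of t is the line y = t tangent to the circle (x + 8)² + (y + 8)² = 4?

t = −10 or t = −6

For a tangent, require d(centre, line) = r = 2.
|0·(−8) + 1·(−8) − t| / √1 = 2
|t − (−8)| = 2, so t = −6 or t = −10.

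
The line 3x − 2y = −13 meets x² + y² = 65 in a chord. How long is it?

4√13

Centre (0, 0), r² = 65. Perpendicular distance d from centre to line = |13| / √13 = 13/√13.
Half the chord is √(r² − d²) = √(52), so the full chord is 4√13.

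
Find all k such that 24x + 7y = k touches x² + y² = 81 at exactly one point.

k = −225 or k = 225

The line touches the circle iff its distance from (0, 0) is 9:
|24·0 + 7·0 − k| / √625 = 9
|k| = 9·25, so k = 225 or k = −225.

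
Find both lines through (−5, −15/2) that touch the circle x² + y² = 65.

A line y − (−15/2) = m(x − (−5)) is tangent when its distance from (0, 0) is √65:
(5m − (15/2))² = 65(m² + 1)
32m² + 60m + 7 = 0, so m = −7/4 or m = −1/8.
Through (−5, −15/2) these give 7x + 4y = −65 and x + 8y = −65.

7x + 4y = −65 and x + 8y = −65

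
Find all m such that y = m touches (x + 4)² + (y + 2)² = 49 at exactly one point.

For a tangent, require d(centre, line) = r = 7.
|0·(−4) + 1·(−2) − m| / √1 = 7
|m − (−2)| = 7, so m = 5 or m = −9.

m = −9 or m = 5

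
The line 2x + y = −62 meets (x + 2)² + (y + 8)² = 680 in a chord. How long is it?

From the line, y = −2x − 62. Substituting:
5x² + 220x + 2240 = 0  ⟹  x² + 44x + 448 = 0
x = −16 or x = −28, giving (−16, −30) and (−28, −6).
Chord length = distance between (−16, −30) and (−28, −6) = √720 = 12√5.

12√5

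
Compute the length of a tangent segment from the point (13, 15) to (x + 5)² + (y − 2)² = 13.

The centre is (−5, 2) and r = √13. The square of the distance from P to the centre is 324 + 169 = 493.
The tangent meets the radius at right angles, so tangent² = |PO|² − r² = 493 − 13 = 480.

4√30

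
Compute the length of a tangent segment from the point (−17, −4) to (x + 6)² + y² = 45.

2√23

With centre O = (−6, 0), |OP|² = 137 and r² = 45.
Power of the point: PT² = |PO|² − r² = 92, so PT = 2√23.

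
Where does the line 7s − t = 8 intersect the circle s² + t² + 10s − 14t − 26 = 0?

(1, −1) and (3, 13)

Express t = 7s − 8 and substitute into the circle:
50s² − 200s + 150 = 0  ⟹  s² − 4s + 3 = 0
s = 3 or s = 1, giving (3, 13) and (1, −1).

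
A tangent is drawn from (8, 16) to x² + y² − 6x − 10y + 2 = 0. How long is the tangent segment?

Centre (3, 5), r² = 32. |PO|² = (5)² + (11)² = 146.
By the tangent–radius right angle, tangent length = √(|PO|² − r²) = √114.

√114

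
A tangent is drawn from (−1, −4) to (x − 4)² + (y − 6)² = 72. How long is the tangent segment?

The centre is (4, 6) and r = 6√2. The square of the distance from P to the centre is 25 + 100 = 125.
By the tangent–radius right angle, tangent length = √(|PO|² − r²) = √53.

√53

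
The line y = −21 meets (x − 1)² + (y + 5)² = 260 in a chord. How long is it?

From the line, y = −21. Substituting:
x² − 2x − 3 = 0
x = 3 or x = −1, giving (3, −21) and (−1, −21).
|(3, −21) − (−1, −21)| = √((4)² + (0)²) = 4.

4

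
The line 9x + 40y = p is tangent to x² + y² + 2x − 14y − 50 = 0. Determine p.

p = −139 or p = 681

Tangency holds when the distance from the centre (−1, 7) to the line equals the radius 10:
|9·(−1) + 40·7 − p| / √1681 = 10
|p − (271)| = 10·41, so p = 681 or p = −139.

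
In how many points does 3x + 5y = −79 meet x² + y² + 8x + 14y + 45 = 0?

0

Substituting the line into the circle gives 34x² + 464x + 1836 = 0.
Discriminant = (464)² − 4·34·(1836) = −34400 < 0.
No real roots: the line does not meet the circle.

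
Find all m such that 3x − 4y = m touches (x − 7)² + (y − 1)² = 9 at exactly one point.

Tangency holds when the distance from the centre (7, 1) to the line equals the radius 3:
|3·7 − 4·1 − m| / √25 = 3
|m − (17)| = 3·5, so m = 32 or m = 2.

m = 2 or m = 32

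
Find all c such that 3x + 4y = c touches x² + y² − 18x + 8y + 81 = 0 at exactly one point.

c = −9 or c = 31

Tangency holds when the distance from the centre (9, −4) to the line equals the radius 4:
|3·9 + 4·(−4) − c| / √25 = 4
|c − (11)| = 4·5, so c = 31 or c = −9.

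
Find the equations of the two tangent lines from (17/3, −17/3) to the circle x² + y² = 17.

Write the tangent as mx − y + (−17/3 − m·(17/3)) = 0 and set its distance from the centre to √17:
[m·(−17/3) − (17/3)]² = 17(m² + 1)
4m² + 17m + 4 = 0, so m = −1/4 or m = −4.
Through (17/3, −17/3) these give x + 4y = −17 and 4x + y = 17.

x + 4y = −17 and 4x + y = 17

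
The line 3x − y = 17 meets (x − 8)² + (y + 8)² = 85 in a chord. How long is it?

5√10

The distance from (8, −8) to the line is 15/√10, and r² = 85.
Half the chord is √(r² − d²) = √(125/2), so the full chord is 5√10.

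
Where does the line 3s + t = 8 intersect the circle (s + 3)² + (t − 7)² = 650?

Substitute t = −3s + 8:
10s² − 640 = 0  ⟹  s² − 64 = 0
s = 8 or s = −8, giving (8, −16) and (−8, 32).

(−8, 32) and (8, −16)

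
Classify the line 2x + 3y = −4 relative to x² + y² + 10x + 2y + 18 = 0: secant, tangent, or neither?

d² = (2·(−5) + 3·(−1) − (−4))²/13 = 81/13; r² = 8.
Since d² < r², the line cuts the circle twice.

secant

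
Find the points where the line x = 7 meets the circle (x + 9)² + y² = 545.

(7, −17) and (7, 17)

The line gives x = 7. Substituting into the circle:
y² − 289 = 0
y = 17 or y = −17, giving (7, 17) and (7, −17).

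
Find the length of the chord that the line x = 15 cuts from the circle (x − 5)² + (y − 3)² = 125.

10

The line gives x = 15. Substituting into the circle:
y² − 6y − 16 = 0
y = 8 or y = −2, giving (15, 8) and (15, −2).
|(15, 8) − (15, −2)| = √((0)² + (10)²) = 10.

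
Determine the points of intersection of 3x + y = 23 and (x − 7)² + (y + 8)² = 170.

Substitute y = −3x + 23:
10x² − 200x + 840 = 0  ⟹  x² − 20x + 84 = 0
x = 14 or x = 6, giving (14, −19) and (6, 5).

(6, 5) and (14, −19)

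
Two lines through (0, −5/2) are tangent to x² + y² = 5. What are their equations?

x − 2y = 5 and x + 2y = −5

A line y − (−5/2) = m(x − (0)) is tangent when its distance from (0, 0) is √5:
[m·(0) − (5/2)]² = 5(m² + 1)
4m² − 1 = 0, so m = 1/2 or m = −1/2.
With m = 1/2: x − 2y = 5. With m = −1/2: x + 2y = −5.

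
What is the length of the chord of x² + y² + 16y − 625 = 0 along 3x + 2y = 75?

The distance from (0, −8) to the line is 91/√13, and r² = 689.
Half the chord is √(r² − d²) = √(52), so the full chord is 4√13.

4√13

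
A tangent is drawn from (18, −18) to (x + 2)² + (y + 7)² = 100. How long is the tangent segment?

√421

Centre (−2, −7), r² = 100. |PO|² = (20)² + (−11)² = 521.
By the tangent–radius right angle, tangent length = √(|PO|² − r²) = √421.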